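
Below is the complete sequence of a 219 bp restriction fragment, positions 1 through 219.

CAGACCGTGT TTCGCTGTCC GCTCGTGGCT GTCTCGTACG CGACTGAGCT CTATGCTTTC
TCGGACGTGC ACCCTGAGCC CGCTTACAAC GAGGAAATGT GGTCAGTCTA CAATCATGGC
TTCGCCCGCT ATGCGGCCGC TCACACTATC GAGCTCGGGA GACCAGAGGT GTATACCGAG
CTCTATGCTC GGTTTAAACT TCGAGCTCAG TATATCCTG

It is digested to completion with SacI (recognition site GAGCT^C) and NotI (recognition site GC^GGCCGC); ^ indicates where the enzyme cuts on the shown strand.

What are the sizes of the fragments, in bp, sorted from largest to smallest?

84, 50, 27, 25, 21, 12 bp

SacI sites (GAGCTC) start at positions 46, 151, 178, 203.
SacI cuts after base 5 of each site (before the last base), so after positions 50, 155, 182, 207.
The NotI site (GCGGCCGC) starts at position 133.
NotI cuts after base 2 of each site, so after position 134.
Combined cut positions: 50, 134, 155, 182, 207.
Linear molecule, 5 cuts → 6 fragments:
  1–50 → 50 bp
  51–134 → 84 bp
  135–155 → 21 bp
  156–182 → 27 bp
  183–207 → 25 bp
  208–219 → 12 bp
Sorted largest to smallest: 84, 50, 27, 25, 21, 12 bp.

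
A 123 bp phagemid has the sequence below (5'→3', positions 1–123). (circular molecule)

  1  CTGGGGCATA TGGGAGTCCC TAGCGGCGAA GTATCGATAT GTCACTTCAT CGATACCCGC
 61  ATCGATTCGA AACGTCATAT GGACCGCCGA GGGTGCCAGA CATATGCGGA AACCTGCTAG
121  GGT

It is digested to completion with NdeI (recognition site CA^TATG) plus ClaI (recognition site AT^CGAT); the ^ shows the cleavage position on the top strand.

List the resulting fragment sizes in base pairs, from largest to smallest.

NdeI sites (CATATG) start at positions 7, 76, 101.
NdeI cuts after base 2 of each site, so after positions 8, 77, 102.
ClaI sites (ATCGAT) start at positions 33, 49, 61.
ClaI cuts after base 2 of each site, so after positions 34, 50, 62.
Combined cut positions: 8, 34, 50, 62, 77, 102.
Circular molecule, 6 cuts → 6 fragments:
  9–34 → 26 bp
  35–50 → 16 bp
  51–62 → 12 bp
  63–77 → 15 bp
  78–102 → 25 bp
  103–123 then 1–8 → 21 + 8 = 29 bp
Sorted largest to smallest: 29, 26, 25, 16, 15, 12 bp.

29, 26, 25, 16, 15, 12 bp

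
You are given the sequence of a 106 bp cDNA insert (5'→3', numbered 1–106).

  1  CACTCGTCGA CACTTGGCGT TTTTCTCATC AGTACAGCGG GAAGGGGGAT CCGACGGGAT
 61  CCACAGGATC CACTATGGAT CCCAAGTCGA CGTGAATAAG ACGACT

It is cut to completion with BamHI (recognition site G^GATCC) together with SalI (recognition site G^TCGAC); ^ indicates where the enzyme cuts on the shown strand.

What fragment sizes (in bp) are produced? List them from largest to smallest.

41, 20, 11, 10, 9, 9, 6 bp

BamHI sites (GGATCC) start at positions 47, 57, 66, 77.
BamHI cuts after the first base of each site, so after positions 47, 57, 66, 77.
SalI sites (GTCGAC) start at positions 6, 86.
SalI cuts after the first base of each site, so after positions 6, 86.
Combined cut positions: 6, 47, 57, 66, 77, 86.
Linear molecule, 6 cuts → 7 fragments:
  1–6 → 6 bp
  7–47 → 41 bp
  48–57 → 10 bp
  58–66 → 9 bp
  67–77 → 11 bp
  78–86 → 9 bp
  87–106 → 20 bp
Sorted largest to smallest: 41, 20, 11, 10, 9, 9, 6 bp.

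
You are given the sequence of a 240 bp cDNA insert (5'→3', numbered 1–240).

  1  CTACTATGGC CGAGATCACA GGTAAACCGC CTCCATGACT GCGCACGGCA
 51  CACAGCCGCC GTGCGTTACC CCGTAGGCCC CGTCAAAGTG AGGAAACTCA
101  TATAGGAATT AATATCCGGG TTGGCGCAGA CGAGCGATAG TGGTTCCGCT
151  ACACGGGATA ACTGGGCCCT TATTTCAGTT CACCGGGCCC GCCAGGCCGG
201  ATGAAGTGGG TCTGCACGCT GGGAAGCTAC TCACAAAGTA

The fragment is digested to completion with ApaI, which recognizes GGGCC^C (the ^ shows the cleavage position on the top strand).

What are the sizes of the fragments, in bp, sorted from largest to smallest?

ApaI sites (GGGCCC) start at positions 164, 185.
ApaI cuts after base 5 of each site (before the last base), so after positions 168, 189.
Linear molecule, 2 cuts → 3 fragments:
  1–168 → 168 bp
  169–189 → 21 bp
  190–240 → 51 bp
Sorted largest to smallest: 168, 51, 21 bp.

168, 51, 21 bp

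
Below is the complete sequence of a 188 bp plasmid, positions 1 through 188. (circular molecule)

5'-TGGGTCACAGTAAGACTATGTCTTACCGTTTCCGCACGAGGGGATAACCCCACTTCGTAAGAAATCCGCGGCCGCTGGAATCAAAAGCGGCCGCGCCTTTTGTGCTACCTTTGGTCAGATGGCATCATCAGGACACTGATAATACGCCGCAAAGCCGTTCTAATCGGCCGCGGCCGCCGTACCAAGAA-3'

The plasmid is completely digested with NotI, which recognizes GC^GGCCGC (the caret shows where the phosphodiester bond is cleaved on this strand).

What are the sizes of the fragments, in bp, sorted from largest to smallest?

86, 83, 19 bp

NotI sites (GCGGCCGC) start at positions 68, 87, 170.
NotI cuts after base 2 of each site, so after positions 69, 88, 171.
Circular molecule, 3 cuts → 3 fragments:
  70–88 → 19 bp
  89–171 → 83 bp
  172–188 then 1–69 → 17 + 69 = 86 bp
Sorted largest to smallest: 86, 83, 19 bp.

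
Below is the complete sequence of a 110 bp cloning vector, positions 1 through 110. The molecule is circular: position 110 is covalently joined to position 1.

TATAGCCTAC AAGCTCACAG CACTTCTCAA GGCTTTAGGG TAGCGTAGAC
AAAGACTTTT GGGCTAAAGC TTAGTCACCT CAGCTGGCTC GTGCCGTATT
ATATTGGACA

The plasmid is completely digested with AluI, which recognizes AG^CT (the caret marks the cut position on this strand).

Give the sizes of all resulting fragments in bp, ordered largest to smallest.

56, 40, 14 bp

AluI sites (AGCT) start at positions 12, 68, 82.
AluI cuts after base 2 of each site, so after positions 13, 69, 83.
Circular molecule, 3 cuts → 3 fragments:
  14–69 → 56 bp
  70–83 → 14 bp
  84–110 then 1–13 → 27 + 13 = 40 bp
Sorted largest to smallest: 56, 40, 14 bp.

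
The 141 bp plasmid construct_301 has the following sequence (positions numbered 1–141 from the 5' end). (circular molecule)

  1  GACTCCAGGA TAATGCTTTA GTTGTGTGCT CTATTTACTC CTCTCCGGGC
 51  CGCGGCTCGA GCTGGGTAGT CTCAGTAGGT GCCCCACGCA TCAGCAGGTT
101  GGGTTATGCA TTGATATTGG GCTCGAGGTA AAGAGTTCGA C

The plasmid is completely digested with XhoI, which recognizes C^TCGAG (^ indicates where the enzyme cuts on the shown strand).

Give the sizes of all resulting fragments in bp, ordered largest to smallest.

75, 66 bp

XhoI sites (CTCGAG) start at positions 56, 122.
XhoI cuts after the first base of each site, so after positions 56, 122.
Circular molecule, 2 cuts → 2 fragments:
  57–122 → 66 bp
  123–141 then 1–56 → 19 + 56 = 75 bp
Sorted largest to smallest: 75, 66 bp.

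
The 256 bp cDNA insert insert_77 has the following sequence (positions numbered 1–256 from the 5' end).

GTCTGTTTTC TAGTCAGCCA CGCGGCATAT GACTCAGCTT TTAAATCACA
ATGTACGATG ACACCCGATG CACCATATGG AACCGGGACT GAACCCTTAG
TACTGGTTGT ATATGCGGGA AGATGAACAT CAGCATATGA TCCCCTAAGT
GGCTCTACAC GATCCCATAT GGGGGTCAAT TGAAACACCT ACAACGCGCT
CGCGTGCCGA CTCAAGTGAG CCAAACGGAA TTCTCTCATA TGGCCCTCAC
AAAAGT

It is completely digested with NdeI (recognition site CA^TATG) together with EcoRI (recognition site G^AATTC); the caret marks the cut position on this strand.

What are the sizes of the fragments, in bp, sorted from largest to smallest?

NdeI sites (CATATG) start at positions 26, 74, 134, 166, 237.
NdeI cuts after base 2 of each site, so after positions 27, 75, 135, 167, 238.
The EcoRI site (GAATTC) starts at position 228.
EcoRI cuts after the first base of each site, so after position 228.
Combined cut positions: 27, 75, 135, 167, 228, 238.
Linear molecule, 6 cuts → 7 fragments:
  1–27 → 27 bp
  28–75 → 48 bp
  76–135 → 60 bp
  136–167 → 32 bp
  168–228 → 61 bp
  229–238 → 10 bp
  239–256 → 18 bp
Sorted largest to smallest: 61, 60, 48, 32, 27, 18, 10 bp.

61, 60, 48, 32, 27, 18, 10 bp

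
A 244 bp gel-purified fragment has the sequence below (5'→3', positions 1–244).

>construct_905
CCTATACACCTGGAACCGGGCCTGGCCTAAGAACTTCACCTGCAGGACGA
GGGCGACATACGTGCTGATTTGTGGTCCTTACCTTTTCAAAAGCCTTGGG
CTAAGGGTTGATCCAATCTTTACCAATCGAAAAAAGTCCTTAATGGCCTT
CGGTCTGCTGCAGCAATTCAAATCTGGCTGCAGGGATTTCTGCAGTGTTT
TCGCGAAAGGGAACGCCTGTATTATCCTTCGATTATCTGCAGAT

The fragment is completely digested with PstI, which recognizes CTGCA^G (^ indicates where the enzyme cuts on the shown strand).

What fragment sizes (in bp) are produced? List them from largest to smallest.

118, 47, 44, 20, 12, 3 bp

PstI sites (CTGCAG) start at positions 40, 158, 178, 190, 237.
PstI cuts after base 5 of each site (before the last base), so after positions 44, 162, 182, 194, 241.
Linear molecule, 5 cuts → 6 fragments:
  1–44 → 44 bp
  45–162 → 118 bp
  163–182 → 20 bp
  183–194 → 12 bp
  195–241 → 47 bp
  242–244 → 3 bp
Sorted largest to smallest: 118, 47, 44, 20, 12, 3 bp.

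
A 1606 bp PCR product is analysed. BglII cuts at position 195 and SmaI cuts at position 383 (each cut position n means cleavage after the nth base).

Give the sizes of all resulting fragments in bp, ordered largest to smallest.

Combined cut positions (sorted): 195, 383.
Linear molecule, 2 cuts → 3 fragments:
  195 − 0 = 195 bp
  383 − 195 = 188 bp
  1606 − 383 = 1223 bp
Sorted largest to smallest: 1223, 195, 188 bp.

1223, 195, 188 bp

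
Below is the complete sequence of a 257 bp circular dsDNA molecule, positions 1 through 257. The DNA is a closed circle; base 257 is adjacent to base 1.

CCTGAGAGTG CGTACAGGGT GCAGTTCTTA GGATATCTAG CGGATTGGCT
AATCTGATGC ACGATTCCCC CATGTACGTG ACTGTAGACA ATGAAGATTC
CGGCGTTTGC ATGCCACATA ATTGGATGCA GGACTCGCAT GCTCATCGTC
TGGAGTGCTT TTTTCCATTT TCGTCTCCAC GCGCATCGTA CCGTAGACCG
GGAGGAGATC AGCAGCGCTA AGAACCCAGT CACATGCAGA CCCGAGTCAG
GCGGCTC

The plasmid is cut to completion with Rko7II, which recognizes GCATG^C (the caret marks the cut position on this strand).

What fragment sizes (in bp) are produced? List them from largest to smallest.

Rko7II sites (GCATGC) start at positions 109, 137.
Rko7II cuts after base 5 of each site (before the last base), so after positions 113, 141.
Circular molecule, 2 cuts → 2 fragments:
  114–141 → 28 bp
  142–257 then 1–113 → 116 + 113 = 229 bp
Sorted largest to smallest: 229, 28 bp.

229, 28 bp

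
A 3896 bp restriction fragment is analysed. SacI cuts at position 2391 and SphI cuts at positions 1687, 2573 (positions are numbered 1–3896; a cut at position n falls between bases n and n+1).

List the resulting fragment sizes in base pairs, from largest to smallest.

1687, 1323, 704, 182 bp

Combined cut positions (sorted): 1687, 2391, 2573.
Linear molecule, 3 cuts → 4 fragments:
  1687 − 0 = 1687 bp
  2391 − 1687 = 704 bp
  2573 − 2391 = 182 bp
  3896 − 2573 = 1323 bp
Sorted largest to smallest: 1687, 1323, 704, 182 bp.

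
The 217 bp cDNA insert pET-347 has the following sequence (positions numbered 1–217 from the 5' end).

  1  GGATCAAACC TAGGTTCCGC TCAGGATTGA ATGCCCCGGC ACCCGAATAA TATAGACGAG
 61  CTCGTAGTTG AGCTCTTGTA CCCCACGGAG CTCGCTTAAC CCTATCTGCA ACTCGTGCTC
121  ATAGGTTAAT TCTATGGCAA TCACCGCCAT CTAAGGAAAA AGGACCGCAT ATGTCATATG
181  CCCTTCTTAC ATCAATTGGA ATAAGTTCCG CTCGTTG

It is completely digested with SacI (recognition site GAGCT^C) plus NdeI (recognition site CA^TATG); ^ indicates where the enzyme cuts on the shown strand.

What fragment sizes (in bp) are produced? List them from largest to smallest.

SacI sites (GAGCTC) start at positions 58, 70, 88.
SacI cuts after base 5 of each site (before the last base), so after positions 62, 74, 92.
NdeI sites (CATATG) start at positions 168, 175.
NdeI cuts after base 2 of each site, so after positions 169, 176.
Combined cut positions: 62, 74, 92, 169, 176.
Linear molecule, 5 cuts → 6 fragments:
  1–62 → 62 bp
  63–74 → 12 bp
  75–92 → 18 bp
  93–169 → 77 bp
  170–176 → 7 bp
  177–217 → 41 bp
Sorted largest to smallest: 77, 62, 41, 18, 12, 7 bp.

77, 62, 41, 18, 12, 7 bp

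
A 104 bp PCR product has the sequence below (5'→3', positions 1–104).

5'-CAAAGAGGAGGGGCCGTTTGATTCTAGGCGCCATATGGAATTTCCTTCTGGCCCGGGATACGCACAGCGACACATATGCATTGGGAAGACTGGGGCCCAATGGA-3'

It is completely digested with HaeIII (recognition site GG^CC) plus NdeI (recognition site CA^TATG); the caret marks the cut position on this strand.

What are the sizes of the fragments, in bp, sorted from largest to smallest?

HaeIII sites (GGCC) start at positions 12, 50, 94.
HaeIII cuts after base 2 of each site, so after positions 13, 51, 95.
NdeI sites (CATATG) start at positions 32, 73.
NdeI cuts after base 2 of each site, so after positions 33, 74.
Combined cut positions: 13, 33, 51, 74, 95.
Linear molecule, 5 cuts → 6 fragments:
  1–13 → 13 bp
  14–33 → 20 bp
  34–51 → 18 bp
  52–74 → 23 bp
  75–95 → 21 bp
  96–104 → 9 bp
Sorted largest to smallest: 23, 21, 20, 18, 13, 9 bp.

23, 21, 20, 18, 13, 9 bp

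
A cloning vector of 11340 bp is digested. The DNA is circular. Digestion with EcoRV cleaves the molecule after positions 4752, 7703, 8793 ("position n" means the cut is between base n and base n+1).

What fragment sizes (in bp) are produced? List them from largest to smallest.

7299, 2951, 1090 bp

Circular molecule, 3 cuts → 3 fragments:
  7703 − 4752 = 2951 bp
  8793 − 7703 = 1090 bp
  wrap: 11340 − 8793 + 4752 = 7299 bp
Sorted largest to smallest: 7299, 2951, 1090 bp.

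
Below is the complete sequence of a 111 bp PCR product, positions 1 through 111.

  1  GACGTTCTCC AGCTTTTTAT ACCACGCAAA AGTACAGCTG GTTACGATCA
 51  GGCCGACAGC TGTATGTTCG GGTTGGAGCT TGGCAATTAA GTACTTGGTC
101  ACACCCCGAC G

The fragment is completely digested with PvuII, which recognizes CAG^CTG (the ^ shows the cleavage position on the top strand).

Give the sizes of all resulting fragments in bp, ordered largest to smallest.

52, 37, 22 bp

PvuII sites (CAGCTG) start at positions 35, 57.
PvuII cuts after base 3 of each site, so after positions 37, 59.
Linear molecule, 2 cuts → 3 fragments:
  1–37 → 37 bp
  38–59 → 22 bp
  60–111 → 52 bp
Sorted largest to smallest: 52, 37, 22 bp.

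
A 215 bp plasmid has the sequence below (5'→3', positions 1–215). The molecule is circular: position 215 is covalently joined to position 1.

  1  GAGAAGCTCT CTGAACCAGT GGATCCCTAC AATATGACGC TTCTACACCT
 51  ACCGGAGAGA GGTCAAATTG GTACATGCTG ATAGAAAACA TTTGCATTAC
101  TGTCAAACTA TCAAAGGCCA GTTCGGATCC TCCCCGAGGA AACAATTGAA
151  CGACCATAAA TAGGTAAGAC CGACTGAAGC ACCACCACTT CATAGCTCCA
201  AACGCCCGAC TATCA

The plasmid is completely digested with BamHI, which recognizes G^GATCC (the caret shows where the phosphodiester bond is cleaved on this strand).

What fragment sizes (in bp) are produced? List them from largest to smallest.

111, 104 bp

BamHI sites (GGATCC) start at positions 21, 125.
BamHI cuts after the first base of each site, so after positions 21, 125.
Circular molecule, 2 cuts → 2 fragments:
  22–125 → 104 bp
  126–215 then 1–21 → 90 + 21 = 111 bp
Sorted largest to smallest: 111, 104 bp.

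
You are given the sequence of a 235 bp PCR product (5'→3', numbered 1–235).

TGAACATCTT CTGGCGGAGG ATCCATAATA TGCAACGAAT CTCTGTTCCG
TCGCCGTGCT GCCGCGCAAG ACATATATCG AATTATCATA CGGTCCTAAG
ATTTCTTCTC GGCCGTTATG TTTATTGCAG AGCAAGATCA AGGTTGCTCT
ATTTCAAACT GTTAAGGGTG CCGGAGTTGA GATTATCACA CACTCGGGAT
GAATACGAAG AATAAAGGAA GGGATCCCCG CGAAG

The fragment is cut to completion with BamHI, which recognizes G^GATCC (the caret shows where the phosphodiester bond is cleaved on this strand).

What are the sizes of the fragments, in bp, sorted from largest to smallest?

203, 19, 13 bp

BamHI sites (GGATCC) start at positions 19, 222.
BamHI cuts after the first base of each site, so after positions 19, 222.
Linear molecule, 2 cuts → 3 fragments:
  1–19 → 19 bp
  20–222 → 203 bp
  223–235 → 13 bp
Sorted largest to smallest: 203, 19, 13 bp.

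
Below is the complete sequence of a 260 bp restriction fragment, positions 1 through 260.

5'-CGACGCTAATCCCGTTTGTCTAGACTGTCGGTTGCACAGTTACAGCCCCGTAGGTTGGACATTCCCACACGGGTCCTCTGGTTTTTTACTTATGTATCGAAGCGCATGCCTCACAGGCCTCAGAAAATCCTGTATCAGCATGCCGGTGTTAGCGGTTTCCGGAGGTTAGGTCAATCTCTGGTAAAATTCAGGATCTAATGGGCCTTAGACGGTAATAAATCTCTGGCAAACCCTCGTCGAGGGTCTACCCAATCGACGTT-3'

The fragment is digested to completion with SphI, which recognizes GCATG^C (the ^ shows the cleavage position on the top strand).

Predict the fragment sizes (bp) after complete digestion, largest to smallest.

118, 108, 34 bp

SphI sites (GCATGC) start at positions 104, 138.
SphI cuts after base 5 of each site (before the last base), so after positions 108, 142.
Linear molecule, 2 cuts → 3 fragments:
  1–108 → 108 bp
  109–142 → 34 bp
  143–260 → 118 bp
Sorted largest to smallest: 118, 108, 34 bp.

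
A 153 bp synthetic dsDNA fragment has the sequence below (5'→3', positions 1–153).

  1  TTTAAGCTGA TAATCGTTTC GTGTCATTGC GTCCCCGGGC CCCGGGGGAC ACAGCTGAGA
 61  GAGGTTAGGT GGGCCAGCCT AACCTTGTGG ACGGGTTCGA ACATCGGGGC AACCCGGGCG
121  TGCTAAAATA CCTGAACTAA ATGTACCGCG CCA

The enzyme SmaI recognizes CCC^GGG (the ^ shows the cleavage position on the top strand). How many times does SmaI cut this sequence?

3

CCCGGG occurs starting at positions 34, 41, 113.
SmaI cuts at 3 sites.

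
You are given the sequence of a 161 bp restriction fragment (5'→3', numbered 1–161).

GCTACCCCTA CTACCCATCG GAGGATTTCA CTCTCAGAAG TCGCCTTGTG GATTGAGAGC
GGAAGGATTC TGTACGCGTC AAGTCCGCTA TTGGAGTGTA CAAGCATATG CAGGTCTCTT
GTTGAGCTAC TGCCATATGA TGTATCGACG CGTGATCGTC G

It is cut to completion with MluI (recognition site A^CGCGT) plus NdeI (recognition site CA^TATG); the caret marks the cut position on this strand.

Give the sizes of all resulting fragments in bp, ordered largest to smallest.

MluI sites (ACGCGT) start at positions 74, 148.
MluI cuts after the first base of each site, so after positions 74, 148.
NdeI sites (CATATG) start at positions 105, 134.
NdeI cuts after base 2 of each site, so after positions 106, 135.
Combined cut positions: 74, 106, 135, 148.
Linear molecule, 4 cuts → 5 fragments:
  1–74 → 74 bp
  75–106 → 32 bp
  107–135 → 29 bp
  136–148 → 13 bp
  149–161 → 13 bp
Sorted largest to smallest: 74, 32, 29, 13, 13 bp.

74, 32, 29, 13, 13 bp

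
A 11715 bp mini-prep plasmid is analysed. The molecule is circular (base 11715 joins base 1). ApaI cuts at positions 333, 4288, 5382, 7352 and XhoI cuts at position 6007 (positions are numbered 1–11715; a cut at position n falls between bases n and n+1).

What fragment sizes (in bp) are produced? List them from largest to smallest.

4696, 3955, 1345, 1094, 625 bp

Combined cut positions (sorted): 333, 4288, 5382, 6007, 7352.
Circular molecule, 5 cuts → 5 fragments:
  4288 − 333 = 3955 bp
  5382 − 4288 = 1094 bp
  6007 − 5382 = 625 bp
  7352 − 6007 = 1345 bp
  wrap: 11715 − 7352 + 333 = 4696 bp
Sorted largest to smallest: 4696, 3955, 1345, 1094, 625 bp.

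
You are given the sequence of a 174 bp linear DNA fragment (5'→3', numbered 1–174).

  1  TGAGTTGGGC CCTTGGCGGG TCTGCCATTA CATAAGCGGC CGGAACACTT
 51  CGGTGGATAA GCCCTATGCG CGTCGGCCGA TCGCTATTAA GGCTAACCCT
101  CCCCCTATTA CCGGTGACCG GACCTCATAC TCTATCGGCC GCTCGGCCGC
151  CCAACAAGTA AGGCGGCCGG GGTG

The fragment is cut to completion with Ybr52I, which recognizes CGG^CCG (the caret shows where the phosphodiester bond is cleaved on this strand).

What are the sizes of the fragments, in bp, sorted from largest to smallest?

Ybr52I sites (CGGCCG) start at positions 37, 74, 136, 144, 164.
Ybr52I cuts after base 3 of each site, so after positions 39, 76, 138, 146, 166.
Linear molecule, 5 cuts → 6 fragments:
  1–39 → 39 bp
  40–76 → 37 bp
  77–138 → 62 bp
  139–146 → 8 bp
  147–166 → 20 bp
  167–174 → 8 bp
Sorted largest to smallest: 62, 39, 37, 20, 8, 8 bp.

62, 39, 37, 20, 8, 8 bp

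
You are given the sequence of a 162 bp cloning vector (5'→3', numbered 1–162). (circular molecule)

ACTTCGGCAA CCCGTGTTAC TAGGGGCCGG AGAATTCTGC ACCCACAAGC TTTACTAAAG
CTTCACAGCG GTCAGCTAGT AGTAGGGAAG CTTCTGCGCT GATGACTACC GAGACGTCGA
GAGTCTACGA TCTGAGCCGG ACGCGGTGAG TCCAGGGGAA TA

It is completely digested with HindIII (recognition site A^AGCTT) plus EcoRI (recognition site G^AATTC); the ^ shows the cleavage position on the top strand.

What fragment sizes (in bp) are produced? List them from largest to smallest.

106, 30, 15, 11 bp

HindIII sites (AAGCTT) start at positions 47, 58, 88.
HindIII cuts after the first base of each site, so after positions 47, 58, 88.
The EcoRI site (GAATTC) starts at position 32.
EcoRI cuts after the first base of each site, so after position 32.
Combined cut positions: 32, 47, 58, 88.
Circular molecule, 4 cuts → 4 fragments:
  33–47 → 15 bp
  48–58 → 11 bp
  59–88 → 30 bp
  89–162 then 1–32 → 74 + 32 = 106 bp
Sorted largest to smallest: 106, 30, 15, 11 bp.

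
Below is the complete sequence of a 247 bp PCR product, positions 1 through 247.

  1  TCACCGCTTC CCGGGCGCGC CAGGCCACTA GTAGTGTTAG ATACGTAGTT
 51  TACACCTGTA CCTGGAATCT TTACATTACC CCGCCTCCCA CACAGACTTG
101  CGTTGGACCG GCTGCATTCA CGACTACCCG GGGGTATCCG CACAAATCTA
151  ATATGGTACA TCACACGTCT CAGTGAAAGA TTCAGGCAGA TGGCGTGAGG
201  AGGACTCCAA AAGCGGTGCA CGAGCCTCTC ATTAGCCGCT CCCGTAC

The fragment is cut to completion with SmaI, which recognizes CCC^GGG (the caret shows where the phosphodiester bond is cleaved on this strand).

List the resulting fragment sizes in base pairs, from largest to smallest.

SmaI sites (CCCGGG) start at positions 10, 127.
SmaI cuts after base 3 of each site, so after positions 12, 129.
Linear molecule, 2 cuts → 3 fragments:
  1–12 → 12 bp
  13–129 → 117 bp
  130–247 → 118 bp
Sorted largest to smallest: 118, 117, 12 bp.

118, 117, 12 bp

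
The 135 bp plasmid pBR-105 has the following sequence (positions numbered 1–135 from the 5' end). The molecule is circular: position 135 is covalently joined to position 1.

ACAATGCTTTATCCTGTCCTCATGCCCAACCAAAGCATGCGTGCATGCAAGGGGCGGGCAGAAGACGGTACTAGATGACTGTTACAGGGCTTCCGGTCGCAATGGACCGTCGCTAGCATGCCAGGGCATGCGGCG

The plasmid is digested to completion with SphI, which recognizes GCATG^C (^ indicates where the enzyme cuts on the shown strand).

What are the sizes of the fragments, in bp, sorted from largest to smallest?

SphI sites (GCATGC) start at positions 35, 43, 116, 126.
SphI cuts after base 5 of each site (before the last base), so after positions 39, 47, 120, 130.
Circular molecule, 4 cuts → 4 fragments:
  40–47 → 8 bp
  48–120 → 73 bp
  121–130 → 10 bp
  131–135 then 1–39 → 5 + 39 = 44 bp
Sorted largest to smallest: 73, 44, 10, 8 bp.

73, 44, 10, 8 bp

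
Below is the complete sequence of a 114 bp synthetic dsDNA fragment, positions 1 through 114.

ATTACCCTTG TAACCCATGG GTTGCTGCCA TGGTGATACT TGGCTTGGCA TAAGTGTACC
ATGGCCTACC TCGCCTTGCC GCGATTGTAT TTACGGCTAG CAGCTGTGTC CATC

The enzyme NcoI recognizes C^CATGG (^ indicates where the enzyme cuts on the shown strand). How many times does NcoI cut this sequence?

3

CCATGG occurs starting at positions 15, 28, 59.
NcoI cuts at 3 sites.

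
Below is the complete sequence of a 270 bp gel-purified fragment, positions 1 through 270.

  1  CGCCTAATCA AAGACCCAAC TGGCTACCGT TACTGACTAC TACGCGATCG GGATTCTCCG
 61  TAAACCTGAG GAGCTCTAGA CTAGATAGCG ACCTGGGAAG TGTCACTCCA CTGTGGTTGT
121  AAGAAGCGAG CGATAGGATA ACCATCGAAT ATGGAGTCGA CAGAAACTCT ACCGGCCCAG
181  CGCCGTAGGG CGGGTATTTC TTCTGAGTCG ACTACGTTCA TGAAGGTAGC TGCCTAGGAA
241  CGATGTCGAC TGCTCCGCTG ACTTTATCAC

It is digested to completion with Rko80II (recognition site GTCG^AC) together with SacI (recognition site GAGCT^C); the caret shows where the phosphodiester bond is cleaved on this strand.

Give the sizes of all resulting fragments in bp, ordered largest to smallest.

84, 75, 51, 38, 22 bp

Rko80II sites (GTCGAC) start at positions 156, 207, 245.
Rko80II cuts after base 4 of each site, so after positions 159, 210, 248.
The SacI site (GAGCTC) starts at position 71.
SacI cuts after base 5 of each site (before the last base), so after position 75.
Combined cut positions: 75, 159, 210, 248.
Linear molecule, 4 cuts → 5 fragments:
  1–75 → 75 bp
  76–159 → 84 bp
  160–210 → 51 bp
  211–248 → 38 bp
  249–270 → 22 bp
Sorted largest to smallest: 84, 75, 51, 38, 22 bp.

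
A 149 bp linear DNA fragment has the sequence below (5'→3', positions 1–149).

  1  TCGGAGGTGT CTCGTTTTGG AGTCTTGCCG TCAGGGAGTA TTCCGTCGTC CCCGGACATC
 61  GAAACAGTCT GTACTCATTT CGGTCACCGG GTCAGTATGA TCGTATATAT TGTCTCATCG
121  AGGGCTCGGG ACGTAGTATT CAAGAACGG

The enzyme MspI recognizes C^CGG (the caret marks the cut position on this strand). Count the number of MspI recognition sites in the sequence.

CCGG occurs starting at positions 52, 87.
MspI cuts at 2 sites.

2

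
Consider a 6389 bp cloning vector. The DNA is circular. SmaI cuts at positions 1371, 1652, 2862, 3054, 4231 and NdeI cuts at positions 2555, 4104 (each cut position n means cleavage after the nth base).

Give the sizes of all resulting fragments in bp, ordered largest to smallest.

3529, 1050, 903, 307, 281, 192, 127 bp

Combined cut positions (sorted): 1371, 1652, 2555, 2862, 3054, 4104, 4231.
Circular molecule, 7 cuts → 7 fragments:
  1652 − 1371 = 281 bp
  2555 − 1652 = 903 bp
  2862 − 2555 = 307 bp
  3054 − 2862 = 192 bp
  4104 − 3054 = 1050 bp
  4231 − 4104 = 127 bp
  wrap: 6389 − 4231 + 1371 = 3529 bp
Sorted largest to smallest: 3529, 1050, 903, 307, 281, 192, 127 bp.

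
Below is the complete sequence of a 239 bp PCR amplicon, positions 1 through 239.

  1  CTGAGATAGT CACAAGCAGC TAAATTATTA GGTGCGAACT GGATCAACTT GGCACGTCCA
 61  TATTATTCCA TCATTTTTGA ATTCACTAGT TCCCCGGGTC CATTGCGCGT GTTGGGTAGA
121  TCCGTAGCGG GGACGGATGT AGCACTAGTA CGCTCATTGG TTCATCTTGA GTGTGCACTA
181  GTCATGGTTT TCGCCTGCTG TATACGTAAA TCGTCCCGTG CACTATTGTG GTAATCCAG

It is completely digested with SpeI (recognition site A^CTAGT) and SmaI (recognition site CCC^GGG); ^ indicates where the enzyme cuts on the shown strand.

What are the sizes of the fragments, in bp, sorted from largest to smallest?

85, 62, 49, 33, 10 bp

SpeI sites (ACTAGT) start at positions 85, 144, 177.
SpeI cuts after the first base of each site, so after positions 85, 144, 177.
The SmaI site (CCCGGG) starts at position 93.
SmaI cuts after base 3 of each site, so after position 95.
Combined cut positions: 85, 95, 144, 177.
Linear molecule, 4 cuts → 5 fragments:
  1–85 → 85 bp
  86–95 → 10 bp
  96–144 → 49 bp
  145–177 → 33 bp
  178–239 → 62 bp
Sorted largest to smallest: 85, 62, 49, 33, 10 bp.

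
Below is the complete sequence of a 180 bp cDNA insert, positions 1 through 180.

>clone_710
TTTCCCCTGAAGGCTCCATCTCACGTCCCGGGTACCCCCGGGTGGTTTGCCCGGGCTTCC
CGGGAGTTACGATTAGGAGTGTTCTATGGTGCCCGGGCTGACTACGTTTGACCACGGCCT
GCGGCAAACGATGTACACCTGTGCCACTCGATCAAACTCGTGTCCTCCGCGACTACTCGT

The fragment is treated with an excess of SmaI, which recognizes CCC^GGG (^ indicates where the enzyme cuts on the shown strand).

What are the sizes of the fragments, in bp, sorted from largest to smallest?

86, 33, 29, 13, 10, 9 bp

SmaI sites (CCCGGG) start at positions 27, 37, 50, 59, 92.
SmaI cuts after base 3 of each site, so after positions 29, 39, 52, 61, 94.
Linear molecule, 5 cuts → 6 fragments:
  1–29 → 29 bp
  30–39 → 10 bp
  40–52 → 13 bp
  53–61 → 9 bp
  62–94 → 33 bp
  95–180 → 86 bp
Sorted largest to smallest: 86, 33, 29, 13, 10, 9 bp.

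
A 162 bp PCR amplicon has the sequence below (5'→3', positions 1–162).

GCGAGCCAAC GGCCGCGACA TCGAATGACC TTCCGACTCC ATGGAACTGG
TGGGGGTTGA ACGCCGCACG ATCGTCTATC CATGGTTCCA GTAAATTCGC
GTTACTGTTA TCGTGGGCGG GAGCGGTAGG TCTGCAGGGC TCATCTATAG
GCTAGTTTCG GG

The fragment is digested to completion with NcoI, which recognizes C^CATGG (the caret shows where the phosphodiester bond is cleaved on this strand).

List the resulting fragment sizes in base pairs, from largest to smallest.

NcoI sites (CCATGG) start at positions 39, 80.
NcoI cuts after the first base of each site, so after positions 39, 80.
Linear molecule, 2 cuts → 3 fragments:
  1–39 → 39 bp
  40–80 → 41 bp
  81–162 → 82 bp
Sorted largest to smallest: 82, 41, 39 bp.

82, 41, 39 bp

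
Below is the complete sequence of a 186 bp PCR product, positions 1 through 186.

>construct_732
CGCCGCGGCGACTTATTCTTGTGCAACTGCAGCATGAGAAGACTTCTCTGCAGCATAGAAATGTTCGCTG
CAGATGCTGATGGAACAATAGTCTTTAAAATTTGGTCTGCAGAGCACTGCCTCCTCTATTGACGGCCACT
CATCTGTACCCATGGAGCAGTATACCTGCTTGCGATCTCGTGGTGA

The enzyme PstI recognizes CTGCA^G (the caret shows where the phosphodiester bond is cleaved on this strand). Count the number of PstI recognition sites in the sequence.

CTGCAG occurs starting at positions 27, 48, 68, 107.
PstI cuts at 4 sites.

4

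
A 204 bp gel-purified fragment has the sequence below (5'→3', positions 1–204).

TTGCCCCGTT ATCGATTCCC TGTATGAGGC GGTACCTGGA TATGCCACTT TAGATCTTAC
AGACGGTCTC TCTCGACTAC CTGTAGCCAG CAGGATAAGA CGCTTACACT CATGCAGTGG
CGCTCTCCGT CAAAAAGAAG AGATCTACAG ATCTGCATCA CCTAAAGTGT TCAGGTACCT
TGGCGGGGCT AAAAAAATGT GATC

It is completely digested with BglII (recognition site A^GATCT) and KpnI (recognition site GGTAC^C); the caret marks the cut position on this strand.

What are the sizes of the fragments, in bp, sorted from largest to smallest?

BglII sites (AGATCT) start at positions 52, 141, 149.
BglII cuts after the first base of each site, so after positions 52, 141, 149.
KpnI sites (GGTACC) start at positions 31, 174.
KpnI cuts after base 5 of each site (before the last base), so after positions 35, 178.
Combined cut positions: 35, 52, 141, 149, 178.
Linear molecule, 5 cuts → 6 fragments:
  1–35 → 35 bp
  36–52 → 17 bp
  53–141 → 89 bp
  142–149 → 8 bp
  150–178 → 29 bp
  179–204 → 26 bp
Sorted largest to smallest: 89, 35, 29, 26, 17, 8 bp.

89, 35, 29, 26, 17, 8 bp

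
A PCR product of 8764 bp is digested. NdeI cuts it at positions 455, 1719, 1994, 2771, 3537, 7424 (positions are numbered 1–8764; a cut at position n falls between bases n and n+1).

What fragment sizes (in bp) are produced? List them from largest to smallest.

Linear molecule, 6 cuts → 7 fragments:
  455 − 0 = 455 bp
  1719 − 455 = 1264 bp
  1994 − 1719 = 275 bp
  2771 − 1994 = 777 bp
  3537 − 2771 = 766 bp
  7424 − 3537 = 3887 bp
  8764 − 7424 = 1340 bp
Sorted largest to smallest: 3887, 1340, 1264, 777, 766, 455, 275 bp.

3887, 1340, 1264, 777, 766, 455, 275 bp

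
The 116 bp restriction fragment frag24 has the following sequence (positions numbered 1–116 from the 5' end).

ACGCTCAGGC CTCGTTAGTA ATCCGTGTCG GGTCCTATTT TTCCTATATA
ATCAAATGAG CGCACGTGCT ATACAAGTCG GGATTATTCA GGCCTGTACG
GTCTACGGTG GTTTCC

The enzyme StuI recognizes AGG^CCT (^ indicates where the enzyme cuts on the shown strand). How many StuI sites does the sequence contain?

2

AGGCCT occurs starting at positions 7, 90.
StuI cuts at 2 sites.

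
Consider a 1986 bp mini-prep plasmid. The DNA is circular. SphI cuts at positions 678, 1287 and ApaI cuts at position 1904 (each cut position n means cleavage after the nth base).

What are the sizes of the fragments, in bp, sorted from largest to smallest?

760, 617, 609 bp

Combined cut positions (sorted): 678, 1287, 1904.
Circular molecule, 3 cuts → 3 fragments:
  1287 − 678 = 609 bp
  1904 − 1287 = 617 bp
  wrap: 1986 − 1904 + 678 = 760 bp
Sorted largest to smallest: 760, 617, 609 bp.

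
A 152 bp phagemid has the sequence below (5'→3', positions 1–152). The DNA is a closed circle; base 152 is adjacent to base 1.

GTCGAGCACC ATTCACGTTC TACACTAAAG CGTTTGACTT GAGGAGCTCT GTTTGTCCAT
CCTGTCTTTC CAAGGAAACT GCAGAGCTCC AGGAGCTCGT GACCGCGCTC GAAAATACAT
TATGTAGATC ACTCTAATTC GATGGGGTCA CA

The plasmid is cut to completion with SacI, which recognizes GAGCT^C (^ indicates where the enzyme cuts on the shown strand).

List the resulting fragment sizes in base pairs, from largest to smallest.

SacI sites (GAGCTC) start at positions 44, 84, 93.
SacI cuts after base 5 of each site (before the last base), so after positions 48, 88, 97.
Circular molecule, 3 cuts → 3 fragments:
  49–88 → 40 bp
  89–97 → 9 bp
  98–152 then 1–48 → 55 + 48 = 103 bp
Sorted largest to smallest: 103, 40, 9 bp.

103, 40, 9 bp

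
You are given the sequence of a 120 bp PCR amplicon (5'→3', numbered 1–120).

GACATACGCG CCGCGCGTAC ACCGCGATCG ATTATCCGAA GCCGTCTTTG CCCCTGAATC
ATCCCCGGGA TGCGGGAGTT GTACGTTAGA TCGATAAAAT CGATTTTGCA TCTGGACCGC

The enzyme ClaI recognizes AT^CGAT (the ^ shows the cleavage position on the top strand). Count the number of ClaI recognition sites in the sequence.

ATCGAT occurs starting at positions 27, 90, 99.
ClaI cuts at 3 sites.

3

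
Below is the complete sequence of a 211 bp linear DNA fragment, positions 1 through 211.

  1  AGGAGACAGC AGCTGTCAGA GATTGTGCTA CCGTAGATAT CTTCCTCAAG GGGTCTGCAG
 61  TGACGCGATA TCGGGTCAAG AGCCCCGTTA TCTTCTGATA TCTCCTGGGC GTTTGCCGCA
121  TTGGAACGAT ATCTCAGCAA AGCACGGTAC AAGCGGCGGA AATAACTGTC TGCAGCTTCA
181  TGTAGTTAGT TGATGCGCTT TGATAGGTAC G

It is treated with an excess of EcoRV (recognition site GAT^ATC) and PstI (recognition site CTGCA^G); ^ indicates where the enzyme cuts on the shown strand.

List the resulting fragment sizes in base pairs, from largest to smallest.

44, 38, 37, 31, 30, 21, 10 bp

EcoRV sites (GATATC) start at positions 36, 67, 97, 128.
EcoRV cuts after base 3 of each site, so after positions 38, 69, 99, 130.
PstI sites (CTGCAG) start at positions 55, 170.
PstI cuts after base 5 of each site (before the last base), so after positions 59, 174.
Combined cut positions: 38, 59, 69, 99, 130, 174.
Linear molecule, 6 cuts → 7 fragments:
  1–38 → 38 bp
  39–59 → 21 bp
  60–69 → 10 bp
  70–99 → 30 bp
  100–130 → 31 bp
  131–174 → 44 bp
  175–211 → 37 bp
Sorted largest to smallest: 44, 38, 37, 31, 30, 21, 10 bp.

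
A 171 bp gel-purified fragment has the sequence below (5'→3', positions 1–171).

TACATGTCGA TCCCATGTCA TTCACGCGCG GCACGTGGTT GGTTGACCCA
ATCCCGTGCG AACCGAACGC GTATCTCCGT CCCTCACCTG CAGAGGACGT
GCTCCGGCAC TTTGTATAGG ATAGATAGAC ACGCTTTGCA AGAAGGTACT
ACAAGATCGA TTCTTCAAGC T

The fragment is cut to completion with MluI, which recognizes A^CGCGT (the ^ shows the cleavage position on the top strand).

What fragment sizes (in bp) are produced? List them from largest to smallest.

The MluI site (ACGCGT) starts at position 67.
MluI cuts after the first base of each site, so after position 67.
Linear molecule, 1 cut → 2 fragments:
  1–67 → 67 bp
  68–171 → 104 bp
Sorted largest to smallest: 104, 67 bp.

104, 67 bp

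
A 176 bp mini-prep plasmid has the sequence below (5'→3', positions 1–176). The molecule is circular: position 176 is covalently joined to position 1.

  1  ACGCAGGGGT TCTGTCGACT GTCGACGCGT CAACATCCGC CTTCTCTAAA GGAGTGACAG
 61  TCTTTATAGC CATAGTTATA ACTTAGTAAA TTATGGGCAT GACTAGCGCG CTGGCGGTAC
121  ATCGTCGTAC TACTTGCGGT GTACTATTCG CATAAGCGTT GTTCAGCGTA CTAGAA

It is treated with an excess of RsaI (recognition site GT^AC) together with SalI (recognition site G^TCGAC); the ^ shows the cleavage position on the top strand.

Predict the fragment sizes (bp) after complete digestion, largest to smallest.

97, 27, 21, 14, 10, 7 bp

RsaI sites (GTAC) start at positions 117, 127, 141, 168.
RsaI cuts after base 2 of each site, so after positions 118, 128, 142, 169.
SalI sites (GTCGAC) start at positions 14, 21.
SalI cuts after the first base of each site, so after positions 14, 21.
Combined cut positions: 14, 21, 118, 128, 142, 169.
Circular molecule, 6 cuts → 6 fragments:
  15–21 → 7 bp
  22–118 → 97 bp
  119–128 → 10 bp
  129–142 → 14 bp
  143–169 → 27 bp
  170–176 then 1–14 → 7 + 14 = 21 bp
Sorted largest to smallest: 97, 27, 21, 14, 10, 7 bp.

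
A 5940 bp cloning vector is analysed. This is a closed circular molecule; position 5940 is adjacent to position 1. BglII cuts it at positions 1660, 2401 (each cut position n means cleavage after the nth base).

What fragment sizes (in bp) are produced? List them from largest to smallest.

Circular molecule, 2 cuts → 2 fragments:
  2401 − 1660 = 741 bp
  wrap: 5940 − 2401 + 1660 = 5199 bp
Sorted largest to smallest: 5199, 741 bp.

5199, 741 bp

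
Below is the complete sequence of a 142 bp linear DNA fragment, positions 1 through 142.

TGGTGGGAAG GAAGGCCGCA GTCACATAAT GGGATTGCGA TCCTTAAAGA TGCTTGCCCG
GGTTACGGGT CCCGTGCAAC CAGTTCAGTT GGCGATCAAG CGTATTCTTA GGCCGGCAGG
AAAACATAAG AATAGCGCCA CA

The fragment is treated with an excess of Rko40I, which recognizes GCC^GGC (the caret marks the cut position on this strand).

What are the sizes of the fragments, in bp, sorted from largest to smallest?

114, 28 bp

The Rko40I site (GCCGGC) starts at position 112.
Rko40I cuts after base 3 of each site, so after position 114.
Linear molecule, 1 cut → 2 fragments:
  1–114 → 114 bp
  115–142 → 28 bp
Sorted largest to smallest: 114, 28 bp.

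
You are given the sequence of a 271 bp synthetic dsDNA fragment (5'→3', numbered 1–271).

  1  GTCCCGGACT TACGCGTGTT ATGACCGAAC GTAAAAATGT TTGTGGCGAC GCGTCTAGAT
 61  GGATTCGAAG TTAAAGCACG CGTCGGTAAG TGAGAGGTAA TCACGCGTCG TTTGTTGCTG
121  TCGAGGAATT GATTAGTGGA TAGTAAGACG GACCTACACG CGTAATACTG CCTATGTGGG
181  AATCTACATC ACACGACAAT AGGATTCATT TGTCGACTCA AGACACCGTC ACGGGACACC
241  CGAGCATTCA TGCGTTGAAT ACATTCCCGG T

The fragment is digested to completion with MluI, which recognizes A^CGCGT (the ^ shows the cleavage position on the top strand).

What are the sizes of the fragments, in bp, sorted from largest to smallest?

MluI sites (ACGCGT) start at positions 12, 49, 78, 103, 158.
MluI cuts after the first base of each site, so after positions 12, 49, 78, 103, 158.
Linear molecule, 5 cuts → 6 fragments:
  1–12 → 12 bp
  13–49 → 37 bp
  50–78 → 29 bp
  79–103 → 25 bp
  104–158 → 55 bp
  159–271 → 113 bp
Sorted largest to smallest: 113, 55, 37, 29, 25, 12 bp.

113, 55, 37, 29, 25, 12 bp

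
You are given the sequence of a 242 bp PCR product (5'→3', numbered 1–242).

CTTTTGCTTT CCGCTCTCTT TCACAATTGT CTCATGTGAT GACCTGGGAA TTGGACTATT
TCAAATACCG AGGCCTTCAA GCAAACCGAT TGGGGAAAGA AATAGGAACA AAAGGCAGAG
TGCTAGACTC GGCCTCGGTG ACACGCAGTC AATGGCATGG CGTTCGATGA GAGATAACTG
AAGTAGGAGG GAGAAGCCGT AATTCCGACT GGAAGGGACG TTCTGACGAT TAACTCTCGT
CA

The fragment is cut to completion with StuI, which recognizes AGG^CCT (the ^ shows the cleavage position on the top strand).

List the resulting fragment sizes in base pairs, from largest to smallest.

169, 73 bp

The StuI site (AGGCCT) starts at position 71.
StuI cuts after base 3 of each site, so after position 73.
Linear molecule, 1 cut → 2 fragments:
  1–73 → 73 bp
  74–242 → 169 bp
Sorted largest to smallest: 169, 73 bp.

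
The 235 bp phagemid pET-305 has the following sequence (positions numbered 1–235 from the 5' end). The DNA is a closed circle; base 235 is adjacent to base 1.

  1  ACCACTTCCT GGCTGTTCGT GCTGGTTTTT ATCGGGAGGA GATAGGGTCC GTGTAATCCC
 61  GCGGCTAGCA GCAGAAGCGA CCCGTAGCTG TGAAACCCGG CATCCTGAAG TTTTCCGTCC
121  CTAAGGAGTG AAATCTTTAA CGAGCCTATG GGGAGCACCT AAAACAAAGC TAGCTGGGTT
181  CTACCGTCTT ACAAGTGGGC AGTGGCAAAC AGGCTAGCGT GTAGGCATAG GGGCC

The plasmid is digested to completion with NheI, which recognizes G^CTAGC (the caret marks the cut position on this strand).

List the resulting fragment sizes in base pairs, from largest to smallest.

105, 86, 44 bp

NheI sites (GCTAGC) start at positions 64, 169, 213.
NheI cuts after the first base of each site, so after positions 64, 169, 213.
Circular molecule, 3 cuts → 3 fragments:
  65–169 → 105 bp
  170–213 → 44 bp
  214–235 then 1–64 → 22 + 64 = 86 bp
Sorted largest to smallest: 105, 86, 44 bp.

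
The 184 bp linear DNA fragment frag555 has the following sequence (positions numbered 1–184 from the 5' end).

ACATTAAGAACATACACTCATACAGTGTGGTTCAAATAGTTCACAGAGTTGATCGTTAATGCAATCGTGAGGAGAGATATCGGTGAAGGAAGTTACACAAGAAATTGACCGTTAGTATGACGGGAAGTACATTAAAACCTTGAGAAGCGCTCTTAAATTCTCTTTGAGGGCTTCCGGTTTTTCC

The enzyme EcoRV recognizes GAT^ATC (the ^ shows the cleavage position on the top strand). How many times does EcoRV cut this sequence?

1

GATATC occurs starting at position 76.
EcoRV cuts at 1 site.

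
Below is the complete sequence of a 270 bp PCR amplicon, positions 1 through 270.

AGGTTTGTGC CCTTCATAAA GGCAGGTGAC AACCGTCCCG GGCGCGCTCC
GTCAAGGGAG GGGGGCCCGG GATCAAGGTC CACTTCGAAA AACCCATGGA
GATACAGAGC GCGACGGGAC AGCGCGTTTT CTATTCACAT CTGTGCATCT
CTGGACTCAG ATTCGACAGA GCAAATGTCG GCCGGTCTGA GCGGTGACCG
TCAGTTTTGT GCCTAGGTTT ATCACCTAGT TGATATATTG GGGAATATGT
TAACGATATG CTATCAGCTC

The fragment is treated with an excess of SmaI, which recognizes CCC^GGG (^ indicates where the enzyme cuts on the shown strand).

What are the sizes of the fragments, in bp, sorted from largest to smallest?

202, 39, 29 bp

SmaI sites (CCCGGG) start at positions 37, 66.
SmaI cuts after base 3 of each site, so after positions 39, 68.
Linear molecule, 2 cuts → 3 fragments:
  1–39 → 39 bp
  40–68 → 29 bp
  69–270 → 202 bp
Sorted largest to smallest: 202, 39, 29 bp.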